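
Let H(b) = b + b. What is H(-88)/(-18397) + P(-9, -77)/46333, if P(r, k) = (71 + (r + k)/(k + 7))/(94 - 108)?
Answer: 1974625152/208835109245 ≈ 0.0094554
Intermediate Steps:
H(b) = 2*b
P(r, k) = -71/14 - (k + r)/(14*(7 + k)) (P(r, k) = (71 + (k + r)/(7 + k))/(-14) = (71 + (k + r)/(7 + k))*(-1/14) = -71/14 - (k + r)/(14*(7 + k)))
H(-88)/(-18397) + P(-9, -77)/46333 = (2*(-88))/(-18397) + ((-497 - 1*(-9) - 72*(-77))/(14*(7 - 77)))/46333 = -176*(-1/18397) + ((1/14)*(-497 + 9 + 5544)/(-70))*(1/46333) = 176/18397 + ((1/14)*(-1/70)*5056)*(1/46333) = 176/18397 - 1264/245*1/46333 = 176/18397 - 1264/11351585 = 1974625152/208835109245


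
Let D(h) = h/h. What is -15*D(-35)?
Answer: -15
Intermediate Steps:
D(h) = 1
-15*D(-35) = -15*1 = -15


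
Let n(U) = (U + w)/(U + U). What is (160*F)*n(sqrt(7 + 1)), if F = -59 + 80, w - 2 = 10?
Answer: 1680 + 5040*sqrt(2) ≈ 8807.6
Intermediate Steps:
w = 12 (w = 2 + 10 = 12)
n(U) = (12 + U)/(2*U) (n(U) = (U + 12)/(U + U) = (12 + U)/((2*U)) = (12 + U)*(1/(2*U)) = (12 + U)/(2*U))
F = 21
(160*F)*n(sqrt(7 + 1)) = (160*21)*((12 + sqrt(7 + 1))/(2*(sqrt(7 + 1)))) = 3360*((12 + sqrt(8))/(2*(sqrt(8)))) = 3360*((12 + 2*sqrt(2))/(2*((2*sqrt(2))))) = 3360*((sqrt(2)/4)*(12 + 2*sqrt(2))/2) = 3360*(sqrt(2)*(12 + 2*sqrt(2))/8) = 420*sqrt(2)*(12 + 2*sqrt(2))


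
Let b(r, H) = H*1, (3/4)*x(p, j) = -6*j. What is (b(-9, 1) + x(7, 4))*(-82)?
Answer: 2542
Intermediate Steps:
x(p, j) = -8*j (x(p, j) = 4*(-6*j)/3 = -8*j)
b(r, H) = H
(b(-9, 1) + x(7, 4))*(-82) = (1 - 8*4)*(-82) = (1 - 32)*(-82) = -31*(-82) = 2542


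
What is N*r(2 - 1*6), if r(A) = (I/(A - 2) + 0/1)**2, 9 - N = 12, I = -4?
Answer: -4/3 ≈ -1.3333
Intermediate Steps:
N = -3 (N = 9 - 1*12 = 9 - 12 = -3)
r(A) = 16/(-2 + A)**2 (r(A) = (-4/(A - 2) + 0/1)**2 = (-4/(-2 + A) + 0*1)**2 = (-4/(-2 + A) + 0)**2 = (-4/(-2 + A))**2 = 16/(-2 + A)**2)
N*r(2 - 1*6) = -48/(-2 + (2 - 1*6))**2 = -48/(-2 + (2 - 6))**2 = -48/(-2 - 4)**2 = -48/(-6)**2 = -48/36 = -3*4/9 = -4/3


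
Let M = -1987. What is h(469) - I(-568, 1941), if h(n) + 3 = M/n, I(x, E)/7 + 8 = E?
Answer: -6349433/469 ≈ -13538.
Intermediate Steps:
I(x, E) = -56 + 7*E
h(n) = -3 - 1987/n
h(469) - I(-568, 1941) = (-3 - 1987/469) - (-56 + 7*1941) = (-3 - 1987*1/469) - (-56 + 13587) = (-3 - 1987/469) - 1*13531 = -3394/469 - 13531 = -6349433/469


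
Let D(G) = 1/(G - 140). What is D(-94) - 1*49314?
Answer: -11539477/234 ≈ -49314.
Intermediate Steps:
D(G) = 1/(-140 + G)
D(-94) - 1*49314 = 1/(-140 - 94) - 1*49314 = 1/(-234) - 49314 = -1/234 - 49314 = -11539477/234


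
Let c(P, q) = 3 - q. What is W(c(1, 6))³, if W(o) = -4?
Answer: -64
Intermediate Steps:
W(c(1, 6))³ = (-4)³ = -64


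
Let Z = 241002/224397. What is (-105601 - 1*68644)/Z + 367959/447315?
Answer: -215925340024797/1330911230 ≈ -1.6224e+5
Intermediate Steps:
Z = 8926/8311 (Z = 241002*(1/224397) = 8926/8311 ≈ 1.0740)
(-105601 - 1*68644)/Z + 367959/447315 = (-105601 - 1*68644)/(8926/8311) + 367959/447315 = (-105601 - 68644)*(8311/8926) + 367959*(1/447315) = -174245*8311/8926 + 122653/149105 = -1448150195/8926 + 122653/149105 = -215925340024797/1330911230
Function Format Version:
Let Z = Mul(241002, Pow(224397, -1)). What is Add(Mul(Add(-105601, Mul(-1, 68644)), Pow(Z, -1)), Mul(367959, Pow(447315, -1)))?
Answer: Rational(-215925340024797, 1330911230) ≈ -1.6224e+5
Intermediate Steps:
Z = Rational(8926, 8311) (Z = Mul(241002, Rational(1, 224397)) = Rational(8926, 8311) ≈ 1.0740)
Add(Mul(Add(-105601, Mul(-1, 68644)), Pow(Z, -1)), Mul(367959, Pow(447315, -1))) = Add(Mul(Add(-105601, Mul(-1, 68644)), Pow(Rational(8926, 8311), -1)), Mul(367959, Pow(447315, -1))) = Add(Mul(Add(-105601, -68644), Rational(8311, 8926)), Mul(367959, Rational(1, 447315))) = Add(Mul(-174245, Rational(8311, 8926)), Rational(122653, 149105)) = Add(Rational(-1448150195, 8926), Rational(122653, 149105)) = Rational(-215925340024797, 1330911230)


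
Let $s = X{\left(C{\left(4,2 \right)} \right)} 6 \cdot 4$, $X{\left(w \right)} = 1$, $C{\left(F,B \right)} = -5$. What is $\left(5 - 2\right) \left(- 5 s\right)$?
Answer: $-360$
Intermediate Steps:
$s = 24$ ($s = 1 \cdot 6 \cdot 4 = 1 \cdot 24 = 24$)
$\left(5 - 2\right) \left(- 5 s\right) = \left(5 - 2\right) \left(\left(-5\right) 24\right) = \left(5 - 2\right) \left(-120\right) = 3 \left(-120\right) = -360$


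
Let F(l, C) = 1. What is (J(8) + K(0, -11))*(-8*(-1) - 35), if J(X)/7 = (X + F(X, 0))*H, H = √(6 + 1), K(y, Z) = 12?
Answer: -324 - 1701*√7 ≈ -4824.4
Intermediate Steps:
H = √7 ≈ 2.6458
J(X) = 7*√7*(1 + X) (J(X) = 7*((X + 1)*√7) = 7*((1 + X)*√7) = 7*(√7*(1 + X)) = 7*√7*(1 + X))
(J(8) + K(0, -11))*(-8*(-1) - 35) = (7*√7*(1 + 8) + 12)*(-8*(-1) - 35) = (7*√7*9 + 12)*(8 - 35) = (63*√7 + 12)*(-27) = (12 + 63*√7)*(-27) = -324 - 1701*√7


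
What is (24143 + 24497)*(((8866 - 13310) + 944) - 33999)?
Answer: -1823951360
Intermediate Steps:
(24143 + 24497)*(((8866 - 13310) + 944) - 33999) = 48640*((-4444 + 944) - 33999) = 48640*(-3500 - 33999) = 48640*(-37499) = -1823951360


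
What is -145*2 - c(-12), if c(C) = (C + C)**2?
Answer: -866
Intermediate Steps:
c(C) = 4*C**2 (c(C) = (2*C)**2 = 4*C**2)
-145*2 - c(-12) = -145*2 - 4*(-12)**2 = -290 - 4*144 = -290 - 1*576 = -290 - 576 = -866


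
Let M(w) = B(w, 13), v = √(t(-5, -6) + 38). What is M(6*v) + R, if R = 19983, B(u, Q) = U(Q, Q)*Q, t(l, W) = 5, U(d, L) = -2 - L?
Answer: 19788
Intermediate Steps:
v = √43 (v = √(5 + 38) = √43 ≈ 6.5574)
B(u, Q) = Q*(-2 - Q) (B(u, Q) = (-2 - Q)*Q = Q*(-2 - Q))
M(w) = -195 (M(w) = -1*13*(2 + 13) = -1*13*15 = -195)
M(6*v) + R = -195 + 19983 = 19788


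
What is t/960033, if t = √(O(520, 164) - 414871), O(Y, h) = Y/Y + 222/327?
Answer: 2*I*√1232265601/104643597 ≈ 0.00067092*I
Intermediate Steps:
O(Y, h) = 183/109 (O(Y, h) = 1 + 222*(1/327) = 1 + 74/109 = 183/109)
t = 2*I*√1232265601/109 (t = √(183/109 - 414871) = √(-45220756/109) = 2*I*√1232265601/109 ≈ 644.1*I)
t/960033 = (2*I*√1232265601/109)/960033 = (2*I*√1232265601/109)*(1/960033) = 2*I*√1232265601/104643597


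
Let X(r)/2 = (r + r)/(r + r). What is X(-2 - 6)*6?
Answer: 12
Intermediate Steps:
X(r) = 2 (X(r) = 2*((r + r)/(r + r)) = 2*((2*r)/((2*r))) = 2*((2*r)*(1/(2*r))) = 2*1 = 2)
X(-2 - 6)*6 = 2*6 = 12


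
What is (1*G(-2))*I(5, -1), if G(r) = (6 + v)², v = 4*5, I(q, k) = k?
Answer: -676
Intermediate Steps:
v = 20
G(r) = 676 (G(r) = (6 + 20)² = 26² = 676)
(1*G(-2))*I(5, -1) = (1*676)*(-1) = 676*(-1) = -676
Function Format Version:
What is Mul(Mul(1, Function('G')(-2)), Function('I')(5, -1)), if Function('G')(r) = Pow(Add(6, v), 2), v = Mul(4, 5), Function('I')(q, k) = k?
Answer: -676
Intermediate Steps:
v = 20
Function('G')(r) = 676 (Function('G')(r) = Pow(Add(6, 20), 2) = Pow(26, 2) = 676)
Mul(Mul(1, Function('G')(-2)), Function('I')(5, -1)) = Mul(Mul(1, 676), -1) = Mul(676, -1) = -676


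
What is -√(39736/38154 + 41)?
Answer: -5*√612009237/19077 ≈ -6.4839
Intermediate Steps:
-√(39736/38154 + 41) = -√(39736*(1/38154) + 41) = -√(19868/19077 + 41) = -√(802025/19077) = -5*√612009237/19077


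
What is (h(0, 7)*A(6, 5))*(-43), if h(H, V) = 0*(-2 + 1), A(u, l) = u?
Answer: 0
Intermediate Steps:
h(H, V) = 0 (h(H, V) = 0*(-1) = 0)
(h(0, 7)*A(6, 5))*(-43) = (0*6)*(-43) = 0*(-43) = 0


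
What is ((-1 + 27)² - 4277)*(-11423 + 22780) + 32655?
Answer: -40863902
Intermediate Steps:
((-1 + 27)² - 4277)*(-11423 + 22780) + 32655 = (26² - 4277)*11357 + 32655 = (676 - 4277)*11357 + 32655 = -3601*11357 + 32655 = -40896557 + 32655 = -40863902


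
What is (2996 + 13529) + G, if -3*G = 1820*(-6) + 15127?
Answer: 45368/3 ≈ 15123.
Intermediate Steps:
G = -4207/3 (G = -(1820*(-6) + 15127)/3 = -(-10920 + 15127)/3 = -⅓*4207 = -4207/3 ≈ -1402.3)
(2996 + 13529) + G = (2996 + 13529) - 4207/3 = 16525 - 4207/3 = 45368/3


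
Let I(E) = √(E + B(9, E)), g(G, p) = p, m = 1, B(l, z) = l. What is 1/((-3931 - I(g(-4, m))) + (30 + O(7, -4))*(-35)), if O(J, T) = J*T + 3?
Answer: -2053/8429613 + √10/16859226 ≈ -0.00024336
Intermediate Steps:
O(J, T) = 3 + J*T
I(E) = √(9 + E) (I(E) = √(E + 9) = √(9 + E))
1/((-3931 - I(g(-4, m))) + (30 + O(7, -4))*(-35)) = 1/((-3931 - √(9 + 1)) + (30 + (3 + 7*(-4)))*(-35)) = 1/((-3931 - √10) + (30 + (3 - 28))*(-35)) = 1/((-3931 - √10) + (30 - 25)*(-35)) = 1/((-3931 - √10) + 5*(-35)) = 1/((-3931 - √10) - 175) = 1/(-4106 - √10)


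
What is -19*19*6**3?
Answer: -77976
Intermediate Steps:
-19*19*6**3 = -361*216 = -77976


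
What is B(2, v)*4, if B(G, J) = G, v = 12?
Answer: 8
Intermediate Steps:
B(2, v)*4 = 2*4 = 8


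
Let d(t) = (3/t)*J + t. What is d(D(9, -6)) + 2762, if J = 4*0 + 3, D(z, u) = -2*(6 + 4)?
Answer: 54831/20 ≈ 2741.6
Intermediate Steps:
D(z, u) = -20 (D(z, u) = -2*10 = -20)
J = 3 (J = 0 + 3 = 3)
d(t) = t + 9/t (d(t) = (3/t)*3 + t = 9/t + t = t + 9/t)
d(D(9, -6)) + 2762 = (-20 + 9/(-20)) + 2762 = (-20 + 9*(-1/20)) + 2762 = (-20 - 9/20) + 2762 = -409/20 + 2762 = 54831/20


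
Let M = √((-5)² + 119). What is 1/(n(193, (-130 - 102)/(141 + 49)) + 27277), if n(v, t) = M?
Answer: 1/27289 ≈ 3.6645e-5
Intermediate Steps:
M = 12 (M = √(25 + 119) = √144 = 12)
n(v, t) = 12
1/(n(193, (-130 - 102)/(141 + 49)) + 27277) = 1/(12 + 27277) = 1/27289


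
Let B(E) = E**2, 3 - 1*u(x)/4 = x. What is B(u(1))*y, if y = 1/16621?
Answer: 64/16621 ≈ 0.0038505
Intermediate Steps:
u(x) = 12 - 4*x
y = 1/16621 ≈ 6.0165e-5
B(u(1))*y = (12 - 4*1)**2*(1/16621) = (12 - 4)**2*(1/16621) = 8**2*(1/16621) = 64*(1/16621) = 64/16621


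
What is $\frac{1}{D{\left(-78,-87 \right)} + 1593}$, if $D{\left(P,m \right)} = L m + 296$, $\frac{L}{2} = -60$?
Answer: $\frac{1}{12329} \approx 8.111 \cdot 10^{-5}$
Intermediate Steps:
$L = -120$ ($L = 2 \left(-60\right) = -120$)
$D{\left(P,m \right)} = 296 - 120 m$ ($D{\left(P,m \right)} = - 120 m + 296 = 296 - 120 m$)
$\frac{1}{D{\left(-78,-87 \right)} + 1593} = \frac{1}{\left(296 - -10440\right) + 1593} = \frac{1}{\left(296 + 10440\right) + 1593} = \frac{1}{10736 + 1593} = \frac{1}{12329}$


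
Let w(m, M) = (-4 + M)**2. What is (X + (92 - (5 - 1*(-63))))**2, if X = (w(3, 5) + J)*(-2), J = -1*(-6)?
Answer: 100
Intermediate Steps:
J = 6
X = -14 (X = ((-4 + 5)**2 + 6)*(-2) = (1**2 + 6)*(-2) = (1 + 6)*(-2) = 7*(-2) = -14)
(X + (92 - (5 - 1*(-63))))**2 = (-14 + (92 - (5 - 1*(-63))))**2 = (-14 + (92 - (5 + 63)))**2 = (-14 + (92 - 1*68))**2 = (-14 + (92 - 68))**2 = (-14 + 24)**2 = 10**2 = 100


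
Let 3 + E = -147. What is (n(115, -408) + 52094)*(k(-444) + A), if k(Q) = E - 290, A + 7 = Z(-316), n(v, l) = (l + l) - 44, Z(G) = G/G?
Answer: -22850364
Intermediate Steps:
Z(G) = 1
n(v, l) = -44 + 2*l (n(v, l) = 2*l - 44 = -44 + 2*l)
E = -150 (E = -3 - 147 = -150)
A = -6 (A = -7 + 1 = -6)
k(Q) = -440 (k(Q) = -150 - 290 = -440)
(n(115, -408) + 52094)*(k(-444) + A) = ((-44 + 2*(-408)) + 52094)*(-440 - 6) = ((-44 - 816) + 52094)*(-446) = (-860 + 52094)*(-446) = 51234*(-446) = -22850364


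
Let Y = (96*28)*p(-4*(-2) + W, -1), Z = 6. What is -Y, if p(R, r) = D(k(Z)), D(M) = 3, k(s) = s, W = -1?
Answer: -8064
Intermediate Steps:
p(R, r) = 3
Y = 8064 (Y = (96*28)*3 = 2688*3 = 8064)
-Y = -1*8064 = -8064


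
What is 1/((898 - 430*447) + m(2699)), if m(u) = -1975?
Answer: -1/193287 ≈ -5.1737e-6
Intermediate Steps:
1/((898 - 430*447) + m(2699)) = 1/((898 - 430*447) - 1975) = 1/((898 - 192210) - 1975) = 1/(-191312 - 1975) = 1/(-193287) = -1/193287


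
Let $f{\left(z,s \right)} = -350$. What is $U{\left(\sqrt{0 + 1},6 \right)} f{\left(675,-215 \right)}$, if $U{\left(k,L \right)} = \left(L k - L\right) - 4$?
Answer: $1400$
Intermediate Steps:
$U{\left(k,L \right)} = -4 - L + L k$ ($U{\left(k,L \right)} = \left(- L + L k\right) - 4 = -4 - L + L k$)
$U{\left(\sqrt{0 + 1},6 \right)} f{\left(675,-215 \right)} = \left(-4 - 6 + 6 \sqrt{0 + 1}\right) \left(-350\right) = \left(-4 - 6 + 6 \sqrt{1}\right) \left(-350\right) = \left(-4 - 6 + 6 \cdot 1\right) \left(-350\right) = \left(-4 - 6 + 6\right) \left(-350\right) = \left(-4\right) \left(-350\right) = 1400$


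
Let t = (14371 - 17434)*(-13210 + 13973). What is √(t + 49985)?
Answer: 2*I*√571771 ≈ 1512.3*I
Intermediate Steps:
t = -2337069 (t = -3063*763 = -2337069)
√(t + 49985) = √(-2337069 + 49985) = √(-2287084) = 2*I*√571771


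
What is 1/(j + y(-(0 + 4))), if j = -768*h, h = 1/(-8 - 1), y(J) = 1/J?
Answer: 12/1021 ≈ 0.011753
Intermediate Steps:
h = -⅑ (h = 1/(-9) = -⅑ ≈ -0.11111)
j = 256/3 (j = -768*(-⅑) = 256/3 ≈ 85.333)
1/(j + y(-(0 + 4))) = 1/(256/3 + 1/(-(0 + 4))) = 1/(256/3 + 1/(-1*4)) = 1/(256/3 + 1/(-4)) = 1/(256/3 - ¼) = 1/(1021/12) = 12/1021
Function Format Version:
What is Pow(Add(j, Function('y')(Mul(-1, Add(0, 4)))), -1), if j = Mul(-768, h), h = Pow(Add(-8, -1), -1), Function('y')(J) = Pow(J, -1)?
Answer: Rational(12, 1021) ≈ 0.011753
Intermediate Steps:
h = Rational(-1, 9) (h = Pow(-9, -1) = Rational(-1, 9) ≈ -0.11111)
j = Rational(256, 3) (j = Mul(-768, Rational(-1, 9)) = Rational(256, 3) ≈ 85.333)
Pow(Add(j, Function('y')(Mul(-1, Add(0, 4)))), -1) = Pow(Add(Rational(256, 3), Pow(Mul(-1, Add(0, 4)), -1)), -1) = Pow(Add(Rational(256, 3), Pow(Mul(-1, 4), -1)), -1) = Pow(Add(Rational(256, 3), Pow(-4, -1)), -1) = Pow(Add(Rational(256, 3), Rational(-1, 4)), -1) = Pow(Rational(1021, 12), -1) = Rational(12, 1021)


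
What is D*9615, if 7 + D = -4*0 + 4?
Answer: -28845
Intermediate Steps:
D = -3 (D = -7 + (-4*0 + 4) = -7 + (0 + 4) = -7 + 4 = -3)
D*9615 = -3*9615 = -28845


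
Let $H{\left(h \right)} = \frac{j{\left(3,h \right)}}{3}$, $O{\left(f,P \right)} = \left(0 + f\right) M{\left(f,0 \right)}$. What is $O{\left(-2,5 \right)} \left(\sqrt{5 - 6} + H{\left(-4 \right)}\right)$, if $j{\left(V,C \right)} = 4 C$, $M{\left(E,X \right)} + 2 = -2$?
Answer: $- \frac{128}{3} + 8 i \approx -42.667 + 8.0 i$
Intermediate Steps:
$M{\left(E,X \right)} = -4$ ($M{\left(E,X \right)} = -2 - 2 = -4$)
$O{\left(f,P \right)} = - 4 f$ ($O{\left(f,P \right)} = \left(0 + f\right) \left(-4\right) = f \left(-4\right) = - 4 f$)
$H{\left(h \right)} = \frac{4 h}{3}$
$O{\left(-2,5 \right)} \left(\sqrt{5 - 6} + H{\left(-4 \right)}\right) = \left(-4\right) \left(-2\right) \left(\sqrt{5 - 6} + \frac{4}{3} \left(-4\right)\right) = 8 \left(\sqrt{-1} - \frac{16}{3}\right) = 8 \left(i - \frac{16}{3}\right) = 8 \left(- \frac{16}{3} + i\right) = - \frac{128}{3} + 8 i$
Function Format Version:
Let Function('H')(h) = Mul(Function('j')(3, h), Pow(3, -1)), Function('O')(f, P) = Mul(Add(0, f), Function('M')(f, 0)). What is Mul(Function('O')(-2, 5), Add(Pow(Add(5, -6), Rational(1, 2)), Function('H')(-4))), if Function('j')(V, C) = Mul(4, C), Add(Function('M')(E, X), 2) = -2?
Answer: Add(Rational(-128, 3), Mul(8, I)) ≈ Add(-42.667, Mul(8.0000, I))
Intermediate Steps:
Function('M')(E, X) = -4 (Function('M')(E, X) = Add(-2, -2) = -4)
Function('O')(f, P) = Mul(-4, f) (Function('O')(f, P) = Mul(Add(0, f), -4) = Mul(f, -4) = Mul(-4, f))
Function('H')(h) = Mul(Rational(4, 3), h) (Function('H')(h) = Mul(Mul(4, h), Pow(3, -1)) = Mul(Mul(4, h), Rational(1, 3)) = Mul(Rational(4, 3), h))
Mul(Function('O')(-2, 5), Add(Pow(Add(5, -6), Rational(1, 2)), Function('H')(-4))) = Mul(Mul(-4, -2), Add(Pow(Add(5, -6), Rational(1, 2)), Mul(Rational(4, 3), -4))) = Mul(8, Add(Pow(-1, Rational(1, 2)), Rational(-16, 3))) = Mul(8, Add(I, Rational(-16, 3))) = Mul(8, Add(Rational(-16, 3), I)) = Add(Rational(-128, 3), Mul(8, I))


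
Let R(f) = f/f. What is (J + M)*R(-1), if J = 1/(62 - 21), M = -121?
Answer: -4960/41 ≈ -120.98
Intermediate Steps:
R(f) = 1
J = 1/41 ≈ 0.024390
(J + M)*R(-1) = (1/41 - 121)*1 = -4960/41*1 = -4960/41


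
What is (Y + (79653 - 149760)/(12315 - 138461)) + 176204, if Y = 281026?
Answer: 57677805687/126146 ≈ 4.5723e+5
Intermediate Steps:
(Y + (79653 - 149760)/(12315 - 138461)) + 176204 = (281026 + (79653 - 149760)/(12315 - 138461)) + 176204 = (281026 - 70107/(-126146)) + 176204 = (281026 - 70107*(-1/126146)) + 176204 = (281026 + 70107/126146) + 176204 = 35450375903/126146 + 176204 = 57677805687/126146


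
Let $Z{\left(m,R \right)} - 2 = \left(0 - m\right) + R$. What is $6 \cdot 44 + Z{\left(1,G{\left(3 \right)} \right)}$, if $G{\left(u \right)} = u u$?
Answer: $274$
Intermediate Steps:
$G{\left(u \right)} = u^{2}$
$Z{\left(m,R \right)} = 2 + R - m$ ($Z{\left(m,R \right)} = 2 + \left(\left(0 - m\right) + R\right) = 2 + \left(- m + R\right) = 2 + \left(R - m\right) = 2 + R - m$)
$6 \cdot 44 + Z{\left(1,G{\left(3 \right)} \right)} = 6 \cdot 44 + \left(2 + 3^{2} - 1\right) = 264 + \left(2 + 9 - 1\right) = 264 + 10 = 274$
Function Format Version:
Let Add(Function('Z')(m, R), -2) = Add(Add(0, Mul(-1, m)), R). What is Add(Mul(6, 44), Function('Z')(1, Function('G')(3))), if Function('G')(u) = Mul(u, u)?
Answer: 274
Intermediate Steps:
Function('G')(u) = Pow(u, 2)
Function('Z')(m, R) = Add(2, R, Mul(-1, m)) (Function('Z')(m, R) = Add(2, Add(Add(0, Mul(-1, m)), R)) = Add(2, Add(Mul(-1, m), R)) = Add(2, Add(R, Mul(-1, m))) = Add(2, R, Mul(-1, m)))
Add(Mul(6, 44), Function('Z')(1, Function('G')(3))) = Add(Mul(6, 44), Add(2, Pow(3, 2), Mul(-1, 1))) = Add(264, Add(2, 9, -1)) = Add(264, 10) = 274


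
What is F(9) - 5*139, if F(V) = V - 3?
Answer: -689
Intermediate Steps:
F(V) = -3 + V
F(9) - 5*139 = (-3 + 9) - 5*139 = 6 - 695 = -689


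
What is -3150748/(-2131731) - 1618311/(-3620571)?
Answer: 4952436854483/2572694479467 ≈ 1.9250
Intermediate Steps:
-3150748/(-2131731) - 1618311/(-3620571) = -3150748*(-1/2131731) - 1618311*(-1/3620571) = 3150748/2131731 + 539437/1206857 = 4952436854483/2572694479467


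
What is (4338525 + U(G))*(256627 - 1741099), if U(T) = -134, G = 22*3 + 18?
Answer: -6440219964552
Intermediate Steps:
G = 84 (G = 66 + 18 = 84)
(4338525 + U(G))*(256627 - 1741099) = (4338525 - 134)*(256627 - 1741099) = 4338391*(-1484472) = -6440219964552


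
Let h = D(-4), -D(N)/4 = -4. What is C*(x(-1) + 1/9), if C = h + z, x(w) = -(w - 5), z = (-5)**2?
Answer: 2255/9 ≈ 250.56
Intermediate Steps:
D(N) = 16 (D(N) = -4*(-4) = 16)
z = 25
h = 16
x(w) = 5 - w (x(w) = -(-5 + w) = 5 - w)
C = 41 (C = 16 + 25 = 41)
C*(x(-1) + 1/9) = 41*((5 - 1*(-1)) + 1/9) = 41*((5 + 1) + 1/9) = 41*(6 + 1/9) = 41*(55/9) = 2255/9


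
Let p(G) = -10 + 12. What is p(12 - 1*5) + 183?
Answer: 185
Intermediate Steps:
p(G) = 2
p(12 - 1*5) + 183 = 2 + 183 = 185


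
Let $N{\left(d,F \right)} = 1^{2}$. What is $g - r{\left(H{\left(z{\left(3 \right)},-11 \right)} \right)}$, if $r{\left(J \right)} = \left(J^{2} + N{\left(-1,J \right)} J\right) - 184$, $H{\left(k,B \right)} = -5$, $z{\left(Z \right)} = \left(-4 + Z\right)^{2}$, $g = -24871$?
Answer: $-24707$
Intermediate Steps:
$N{\left(d,F \right)} = 1$
$r{\left(J \right)} = -184 + J + J^{2}$ ($r{\left(J \right)} = \left(J^{2} + 1 J\right) - 184 = \left(J^{2} + J\right) - 184 = \left(J + J^{2}\right) - 184 = -184 + J + J^{2}$)
$g - r{\left(H{\left(z{\left(3 \right)},-11 \right)} \right)} = -24871 - \left(-184 - 5 + \left(-5\right)^{2}\right) = -24871 - \left(-184 - 5 + 25\right) = -24871 - -164 = -24871 + 164 = -24707$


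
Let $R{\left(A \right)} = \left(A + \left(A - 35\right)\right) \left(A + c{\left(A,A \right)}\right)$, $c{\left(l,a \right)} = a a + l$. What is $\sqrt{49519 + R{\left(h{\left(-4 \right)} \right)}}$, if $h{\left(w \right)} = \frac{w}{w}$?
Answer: $2 \sqrt{12355} \approx 222.31$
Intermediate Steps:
$c{\left(l,a \right)} = l + a^{2}$ ($c{\left(l,a \right)} = a^{2} + l = l + a^{2}$)
$h{\left(w \right)} = 1$
$R{\left(A \right)} = \left(-35 + 2 A\right) \left(A^{2} + 2 A\right)$ ($R{\left(A \right)} = \left(A + \left(A - 35\right)\right) \left(A + \left(A + A^{2}\right)\right) = \left(A + \left(A - 35\right)\right) \left(A^{2} + 2 A\right) = \left(A + \left(-35 + A\right)\right) \left(A^{2} + 2 A\right) = \left(-35 + 2 A\right) \left(A^{2} + 2 A\right)$)
$\sqrt{49519 + R{\left(h{\left(-4 \right)} \right)}} = \sqrt{49519 + 1 \left(-70 - 31 + 2 \cdot 1^{2}\right)} = \sqrt{49519 + 1 \left(-70 - 31 + 2 \cdot 1\right)} = \sqrt{49519 + 1 \left(-70 - 31 + 2\right)} = \sqrt{49519 + 1 \left(-99\right)} = \sqrt{49519 - 99} = \sqrt{49420} = 2 \sqrt{12355}$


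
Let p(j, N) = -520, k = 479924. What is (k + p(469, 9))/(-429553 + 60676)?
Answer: -479404/368877 ≈ -1.2996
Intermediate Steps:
(k + p(469, 9))/(-429553 + 60676) = (479924 - 520)/(-429553 + 60676) = 479404/(-368877) = 479404*(-1/368877) = -479404/368877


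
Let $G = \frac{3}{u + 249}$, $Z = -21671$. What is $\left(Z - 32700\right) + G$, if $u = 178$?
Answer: $- \frac{23216414}{427} \approx -54371.0$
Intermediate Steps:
$G = \frac{3}{427}$ ($G = \frac{3}{178 + 249} = \frac{3}{427} \approx 0.0070258$)
$\left(Z - 32700\right) + G = \left(-21671 - 32700\right) + \frac{3}{427} = -54371 + \frac{3}{427} = - \frac{23216414}{427}$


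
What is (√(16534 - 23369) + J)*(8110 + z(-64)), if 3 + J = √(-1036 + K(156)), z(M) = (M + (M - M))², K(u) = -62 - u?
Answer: -36618 + 12206*I*√1254 + 12206*I*√6835 ≈ -36618.0 + 1.4414e+6*I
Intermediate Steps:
z(M) = M² (z(M) = (M + 0)² = M²)
J = -3 + I*√1254 (J = -3 + √(-1036 + (-62 - 1*156)) = -3 + √(-1036 + (-62 - 156)) = -3 + √(-1036 - 218) = -3 + √(-1254) = -3 + I*√1254 ≈ -3.0 + 35.412*I)
(√(16534 - 23369) + J)*(8110 + z(-64)) = (√(16534 - 23369) + (-3 + I*√1254))*(8110 + (-64)²) = (√(-6835) + (-3 + I*√1254))*(8110 + 4096) = (I*√6835 + (-3 + I*√1254))*12206 = (-3 + I*√1254 + I*√6835)*12206 = -36618 + 12206*I*√1254 + 12206*I*√6835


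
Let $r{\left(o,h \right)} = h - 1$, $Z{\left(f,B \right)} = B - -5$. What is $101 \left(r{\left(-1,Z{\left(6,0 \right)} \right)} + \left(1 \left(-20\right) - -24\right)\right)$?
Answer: $808$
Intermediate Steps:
$Z{\left(f,B \right)} = 5 + B$ ($Z{\left(f,B \right)} = B + 5 = 5 + B$)
$r{\left(o,h \right)} = -1 + h$
$101 \left(r{\left(-1,Z{\left(6,0 \right)} \right)} + \left(1 \left(-20\right) - -24\right)\right) = 101 \left(\left(-1 + \left(5 + 0\right)\right) + \left(1 \left(-20\right) - -24\right)\right) = 101 \left(\left(-1 + 5\right) + \left(-20 + 24\right)\right) = 101 \left(4 + 4\right) = 101 \cdot 8 = 808$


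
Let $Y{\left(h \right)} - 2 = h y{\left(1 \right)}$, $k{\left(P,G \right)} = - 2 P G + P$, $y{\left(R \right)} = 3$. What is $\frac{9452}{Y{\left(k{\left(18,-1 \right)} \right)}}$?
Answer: $\frac{2363}{41} \approx 57.634$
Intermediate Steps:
$k{\left(P,G \right)} = P - 2 G P$ ($k{\left(P,G \right)} = - 2 G P + P = P - 2 G P$)
$Y{\left(h \right)} = 2 + 3 h$ ($Y{\left(h \right)} = 2 + h 3 = 2 + 3 h$)
$\frac{9452}{Y{\left(k{\left(18,-1 \right)} \right)}} = \frac{9452}{2 + 3 \cdot 18 \left(1 - -2\right)} = \frac{9452}{2 + 3 \cdot 18 \left(1 + 2\right)} = \frac{9452}{2 + 3 \cdot 18 \cdot 3} = \frac{9452}{2 + 3 \cdot 54} = \frac{9452}{2 + 162} = \frac{9452}{164} = 9452 \cdot \frac{1}{164} = \frac{2363}{41}$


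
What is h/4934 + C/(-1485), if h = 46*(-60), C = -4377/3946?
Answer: -2691913247/4818717090 ≈ -0.55864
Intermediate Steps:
C = -4377/3946 (C = -4377*1/3946 = -4377/3946 ≈ -1.1092)
h = -2760
h/4934 + C/(-1485) = -2760/4934 - 4377/3946/(-1485) = -2760*1/4934 - 4377/3946*(-1/1485) = -1380/2467 + 1459/1953270 = -2691913247/4818717090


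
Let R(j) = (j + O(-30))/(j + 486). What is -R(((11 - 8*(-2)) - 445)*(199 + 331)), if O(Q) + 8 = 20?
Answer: -110764/110527 ≈ -1.0021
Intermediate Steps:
O(Q) = 12 (O(Q) = -8 + 20 = 12)
R(j) = (12 + j)/(486 + j) (R(j) = (j + 12)/(j + 486) = (12 + j)/(486 + j))
-R(((11 - 8*(-2)) - 445)*(199 + 331)) = -(12 + ((11 - 8*(-2)) - 445)*(199 + 331))/(486 + ((11 - 8*(-2)) - 445)*(199 + 331)) = -(12 + ((11 + 16) - 445)*530)/(486 + ((11 + 16) - 445)*530) = -(12 + (27 - 445)*530)/(486 + (27 - 445)*530) = -(12 - 418*530)/(486 - 418*530) = -(12 - 221540)/(486 - 221540) = -(-221528)/(-221054) = -(-1)*(-221528)/221054 = -1*110764/110527 = -110764/110527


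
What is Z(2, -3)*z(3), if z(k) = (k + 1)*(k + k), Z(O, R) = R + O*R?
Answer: -216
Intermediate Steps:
z(k) = 2*k*(1 + k) (z(k) = (1 + k)*(2*k) = 2*k*(1 + k))
Z(2, -3)*z(3) = (-3*(1 + 2))*(2*3*(1 + 3)) = (-3*3)*(2*3*4) = -9*24 = -216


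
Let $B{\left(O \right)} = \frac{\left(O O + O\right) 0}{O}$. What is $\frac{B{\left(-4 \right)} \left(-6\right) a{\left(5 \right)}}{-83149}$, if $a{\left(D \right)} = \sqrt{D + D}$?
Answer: $0$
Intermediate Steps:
$a{\left(D \right)} = \sqrt{2} \sqrt{D}$ ($a{\left(D \right)} = \sqrt{2 D} = \sqrt{2} \sqrt{D}$)
$B{\left(O \right)} = 0$ ($B{\left(O \right)} = \frac{\left(O^{2} + O\right) 0}{O} = \frac{\left(O + O^{2}\right) 0}{O} = \frac{0}{O} = 0$)
$\frac{B{\left(-4 \right)} \left(-6\right) a{\left(5 \right)}}{-83149} = \frac{0 \left(-6\right) \sqrt{2} \sqrt{5}}{-83149} = 0 \sqrt{10} \left(- \frac{1}{83149}\right) = 0 \left(- \frac{1}{83149}\right) = 0$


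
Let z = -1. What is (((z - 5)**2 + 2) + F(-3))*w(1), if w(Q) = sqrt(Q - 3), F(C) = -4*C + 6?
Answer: 56*I*sqrt(2) ≈ 79.196*I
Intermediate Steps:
F(C) = 6 - 4*C
w(Q) = sqrt(-3 + Q)
(((z - 5)**2 + 2) + F(-3))*w(1) = (((-1 - 5)**2 + 2) + (6 - 4*(-3)))*sqrt(-3 + 1) = (((-6)**2 + 2) + (6 + 12))*sqrt(-2) = ((36 + 2) + 18)*(I*sqrt(2)) = (38 + 18)*(I*sqrt(2)) = 56*(I*sqrt(2)) = 56*I*sqrt(2)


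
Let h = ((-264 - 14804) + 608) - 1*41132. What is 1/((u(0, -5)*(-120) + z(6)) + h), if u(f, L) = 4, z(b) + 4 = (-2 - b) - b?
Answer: -1/56090 ≈ -1.7828e-5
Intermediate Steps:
z(b) = -6 - 2*b (z(b) = -4 + ((-2 - b) - b) = -4 + (-2 - 2*b) = -6 - 2*b)
h = -55592 (h = (-15068 + 608) - 41132 = -14460 - 41132 = -55592)
1/((u(0, -5)*(-120) + z(6)) + h) = 1/((4*(-120) + (-6 - 2*6)) - 55592) = 1/((-480 + (-6 - 12)) - 55592) = 1/((-480 - 18) - 55592) = 1/(-498 - 55592) = 1/(-56090) = -1/56090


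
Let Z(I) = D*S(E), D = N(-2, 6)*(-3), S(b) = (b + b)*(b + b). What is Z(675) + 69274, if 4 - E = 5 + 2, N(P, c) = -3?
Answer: 69598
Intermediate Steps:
E = -3 (E = 4 - (5 + 2) = 4 - 1*7 = 4 - 7 = -3)
S(b) = 4*b² (S(b) = (2*b)*(2*b) = 4*b²)
D = 9 (D = -3*(-3) = 9)
Z(I) = 324 (Z(I) = 9*(4*(-3)²) = 9*(4*9) = 9*36 = 324)
Z(675) + 69274 = 324 + 69274 = 69598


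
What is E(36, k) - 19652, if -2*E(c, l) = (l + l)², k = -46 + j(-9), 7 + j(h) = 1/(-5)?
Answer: -632812/25 ≈ -25312.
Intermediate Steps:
j(h) = -36/5 (j(h) = -7 + 1/(-5) = -7 - ⅕ = -36/5)
k = -266/5 (k = -46 - 36/5 = -266/5 ≈ -53.200)
E(c, l) = -2*l² (E(c, l) = -(l + l)²/2 = -4*l²/2 = -2*l²)
E(36, k) - 19652 = -2*(-266/5)² - 19652 = -2*70756/25 - 19652 = -141512/25 - 19652 = -632812/25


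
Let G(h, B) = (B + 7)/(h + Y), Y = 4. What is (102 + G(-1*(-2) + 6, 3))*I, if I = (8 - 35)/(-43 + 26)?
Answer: 5553/34 ≈ 163.32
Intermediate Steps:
I = 27/17 (I = -27/(-17) = -27*(-1/17) = 27/17 ≈ 1.5882)
G(h, B) = (7 + B)/(4 + h) (G(h, B) = (B + 7)/(h + 4) = (7 + B)/(4 + h))
(102 + G(-1*(-2) + 6, 3))*I = (102 + (7 + 3)/(4 + (-1*(-2) + 6)))*(27/17) = (102 + 10/(4 + (2 + 6)))*(27/17) = (102 + 10/(4 + 8))*(27/17) = (102 + 10/12)*(27/17) = (102 + (1/12)*10)*(27/17) = (102 + ⅚)*(27/17) = (617/6)*(27/17) = 5553/34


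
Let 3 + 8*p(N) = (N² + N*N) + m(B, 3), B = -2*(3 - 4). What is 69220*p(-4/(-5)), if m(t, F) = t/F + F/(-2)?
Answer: -1325563/60 ≈ -22093.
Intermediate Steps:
B = 2 (B = -2*(-1) = 2)
m(t, F) = -F/2 + t/F (m(t, F) = t/F + F*(-½) = t/F - F/2 = -F/2 + t/F)
p(N) = -23/48 + N²/4 (p(N) = -3/8 + ((N² + N*N) + (-½*3 + 2/3))/8 = -3/8 + ((N² + N²) + (-3/2 + 2*(⅓)))/8 = -3/8 + (2*N² + (-3/2 + ⅔))/8 = -3/8 + (2*N² - ⅚)/8 = -3/8 + (-⅚ + 2*N²)/8 = -3/8 + (-5/48 + N²/4) = -23/48 + N²/4)
69220*p(-4/(-5)) = 69220*(-23/48 + (-4/(-5))²/4) = 69220*(-23/48 + (-4*(-⅕))²/4) = 69220*(-23/48 + (⅘)²/4) = 69220*(-23/48 + (¼)*(16/25)) = 69220*(-23/48 + 4/25) = 69220*(-383/1200) = -1325563/60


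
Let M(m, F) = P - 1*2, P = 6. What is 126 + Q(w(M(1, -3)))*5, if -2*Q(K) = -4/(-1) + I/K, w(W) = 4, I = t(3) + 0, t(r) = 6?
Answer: 449/4 ≈ 112.25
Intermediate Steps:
M(m, F) = 4 (M(m, F) = 6 - 1*2 = 6 - 2 = 4)
I = 6 (I = 6 + 0 = 6)
Q(K) = -2 - 3/K (Q(K) = -(-4/(-1) + 6/K)/2 = -(-4*(-1) + 6/K)/2 = -(4 + 6/K)/2 = -2 - 3/K)
126 + Q(w(M(1, -3)))*5 = 126 + (-2 - 3/4)*5 = 126 + (-2 - 3*¼)*5 = 126 + (-2 - ¾)*5 = 126 - 11/4*5 = 126 - 55/4 = 449/4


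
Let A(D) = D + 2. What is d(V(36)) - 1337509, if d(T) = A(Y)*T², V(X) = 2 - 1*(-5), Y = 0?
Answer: -1337411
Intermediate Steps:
A(D) = 2 + D
V(X) = 7 (V(X) = 2 + 5 = 7)
d(T) = 2*T² (d(T) = (2 + 0)*T² = 2*T²)
d(V(36)) - 1337509 = 2*7² - 1337509 = 2*49 - 1337509 = 98 - 1337509 = -1337411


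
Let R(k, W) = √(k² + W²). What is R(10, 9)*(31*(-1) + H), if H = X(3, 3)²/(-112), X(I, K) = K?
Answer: -3481*√181/112 ≈ -418.14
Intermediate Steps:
R(k, W) = √(W² + k²)
H = -9/112 (H = 3²/(-112) = 9*(-1/112) = -9/112 ≈ -0.080357)
R(10, 9)*(31*(-1) + H) = √(9² + 10²)*(31*(-1) - 9/112) = √(81 + 100)*(-31 - 9/112) = √181*(-3481/112) = -3481*√181/112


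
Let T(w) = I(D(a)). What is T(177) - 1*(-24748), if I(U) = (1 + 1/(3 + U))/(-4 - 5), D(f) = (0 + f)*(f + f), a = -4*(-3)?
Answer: 64814720/2619 ≈ 24748.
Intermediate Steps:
a = 12
D(f) = 2*f² (D(f) = f*(2*f) = 2*f²)
I(U) = -⅑ - 1/(9*(3 + U)) (I(U) = (1 + 1/(3 + U))/(-9) = (1 + 1/(3 + U))*(-⅑) = -⅑ - 1/(9*(3 + U)))
T(w) = -292/2619 (T(w) = (-4 - 2*12²)/(9*(3 + 2*12²)) = (-4 - 2*144)/(9*(3 + 2*144)) = (-4 - 1*288)/(9*(3 + 288)) = (⅑)*(-4 - 288)/291 = (⅑)*(1/291)*(-292) = -292/2619)
T(177) - 1*(-24748) = -292/2619 - 1*(-24748) = -292/2619 + 24748 = 64814720/2619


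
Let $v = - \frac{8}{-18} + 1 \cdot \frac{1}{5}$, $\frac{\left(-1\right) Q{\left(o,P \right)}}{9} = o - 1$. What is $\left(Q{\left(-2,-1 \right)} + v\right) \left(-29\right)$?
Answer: $- \frac{36076}{45} \approx -801.69$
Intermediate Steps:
$Q{\left(o,P \right)} = 9 - 9 o$ ($Q{\left(o,P \right)} = - 9 \left(o - 1\right) = - 9 \left(-1 + o\right) = 9 - 9 o$)
$v = \frac{29}{45}$ ($v = \left(-8\right) \left(- \frac{1}{18}\right) + 1 \cdot \frac{1}{5} = \frac{4}{9} + \frac{1}{5} = \frac{29}{45} \approx 0.64444$)
$\left(Q{\left(-2,-1 \right)} + v\right) \left(-29\right) = \left(\left(9 - -18\right) + \frac{29}{45}\right) \left(-29\right) = \left(\left(9 + 18\right) + \frac{29}{45}\right) \left(-29\right) = \left(27 + \frac{29}{45}\right) \left(-29\right) = \frac{1244}{45} \left(-29\right) = - \frac{36076}{45}$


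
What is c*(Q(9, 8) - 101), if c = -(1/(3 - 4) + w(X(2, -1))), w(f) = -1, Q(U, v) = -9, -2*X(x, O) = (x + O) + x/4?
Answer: -220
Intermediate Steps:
X(x, O) = -5*x/8 - O/2 (X(x, O) = -((x + O) + x/4)/2 = -((O + x) + x*(¼))/2 = -((O + x) + x/4)/2 = -(O + 5*x/4)/2 = -5*x/8 - O/2)
c = 2 (c = -(1/(3 - 4) - 1) = -(1/(-1) - 1) = -(-1 - 1) = -1*(-2) = 2)
c*(Q(9, 8) - 101) = 2*(-9 - 101) = 2*(-110) = -220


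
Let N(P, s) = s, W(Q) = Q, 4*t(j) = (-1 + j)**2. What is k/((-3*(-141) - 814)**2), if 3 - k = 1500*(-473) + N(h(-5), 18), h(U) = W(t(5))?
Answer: 709485/152881 ≈ 4.6408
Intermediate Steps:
t(j) = (-1 + j)**2/4
h(U) = 4 (h(U) = (-1 + 5)**2/4 = (1/4)*4**2 = (1/4)*16 = 4)
k = 709485 (k = 3 - (1500*(-473) + 18) = 3 - (-709500 + 18) = 3 - 1*(-709482) = 3 + 709482 = 709485)
k/((-3*(-141) - 814)**2) = 709485/((-3*(-141) - 814)**2) = 709485/((423 - 814)**2) = 709485/((-391)**2) = 709485/152881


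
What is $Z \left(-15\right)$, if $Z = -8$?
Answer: $120$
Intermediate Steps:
$Z \left(-15\right) = \left(-8\right) \left(-15\right) = 120$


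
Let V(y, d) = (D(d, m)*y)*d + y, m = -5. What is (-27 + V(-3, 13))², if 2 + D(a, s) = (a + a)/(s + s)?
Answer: 558009/25 ≈ 22320.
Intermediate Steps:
D(a, s) = -2 + a/s (D(a, s) = -2 + (a + a)/(s + s) = -2 + (2*a)/((2*s)) = -2 + (2*a)*(1/(2*s)) = -2 + a/s)
V(y, d) = y + d*y*(-2 - d/5) (V(y, d) = ((-2 + d/(-5))*y)*d + y = ((-2 + d*(-⅕))*y)*d + y = ((-2 - d/5)*y)*d + y = (y*(-2 - d/5))*d + y = d*y*(-2 - d/5) + y = y + d*y*(-2 - d/5))
(-27 + V(-3, 13))² = (-27 + (⅕)*(-3)*(5 - 1*13*(10 + 13)))² = (-27 + (⅕)*(-3)*(5 - 1*13*23))² = (-27 + (⅕)*(-3)*(5 - 299))² = (-27 + (⅕)*(-3)*(-294))² = (-27 + 882/5)² = (747/5)² = 558009/25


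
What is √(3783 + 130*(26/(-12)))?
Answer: 2*√7878/3 ≈ 59.172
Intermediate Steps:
√(3783 + 130*(26/(-12))) = √(3783 + 130*(26*(-1/12))) = √(3783 + 130*(-13/6)) = √(3783 - 845/3) = √(10504/3) = 2*√7878/3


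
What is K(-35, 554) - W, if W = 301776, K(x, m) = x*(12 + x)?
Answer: -300971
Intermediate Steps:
K(-35, 554) - W = -35*(12 - 35) - 1*301776 = -35*(-23) - 301776 = 805 - 301776 = -300971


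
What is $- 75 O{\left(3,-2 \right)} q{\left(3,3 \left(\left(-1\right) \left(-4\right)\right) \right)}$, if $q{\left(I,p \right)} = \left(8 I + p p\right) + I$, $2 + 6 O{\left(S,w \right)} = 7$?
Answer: $- \frac{21375}{2} \approx -10688.0$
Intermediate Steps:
$O{\left(S,w \right)} = \frac{5}{6}$ ($O{\left(S,w \right)} = - \frac{1}{3} + \frac{1}{6} \cdot 7 = - \frac{1}{3} + \frac{7}{6} = \frac{5}{6}$)
$q{\left(I,p \right)} = p^{2} + 9 I$ ($q{\left(I,p \right)} = \left(8 I + p^{2}\right) + I = \left(p^{2} + 8 I\right) + I = p^{2} + 9 I$)
$- 75 O{\left(3,-2 \right)} q{\left(3,3 \left(\left(-1\right) \left(-4\right)\right) \right)} = \left(-75\right) \frac{5}{6} \left(\left(3 \left(\left(-1\right) \left(-4\right)\right)\right)^{2} + 9 \cdot 3\right) = - \frac{125 \left(\left(3 \cdot 4\right)^{2} + 27\right)}{2} = - \frac{125 \left(12^{2} + 27\right)}{2} = - \frac{125 \left(144 + 27\right)}{2} = \left(- \frac{125}{2}\right) 171 = - \frac{21375}{2}$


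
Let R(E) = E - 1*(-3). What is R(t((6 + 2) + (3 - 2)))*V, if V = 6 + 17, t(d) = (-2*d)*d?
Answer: -3657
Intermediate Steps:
t(d) = -2*d²
V = 23
R(E) = 3 + E (R(E) = E + 3 = 3 + E)
R(t((6 + 2) + (3 - 2)))*V = (3 - 2*((6 + 2) + (3 - 2))²)*23 = (3 - 2*(8 + 1)²)*23 = (3 - 2*9²)*23 = (3 - 2*81)*23 = (3 - 162)*23 = -159*23 = -3657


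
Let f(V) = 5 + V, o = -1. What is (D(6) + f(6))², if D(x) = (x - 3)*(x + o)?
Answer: 676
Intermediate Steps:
D(x) = (-1 + x)*(-3 + x) (D(x) = (x - 3)*(x - 1) = (-3 + x)*(-1 + x) = (-1 + x)*(-3 + x))
(D(6) + f(6))² = ((3 + 6² - 4*6) + (5 + 6))² = ((3 + 36 - 24) + 11)² = (15 + 11)² = 26² = 676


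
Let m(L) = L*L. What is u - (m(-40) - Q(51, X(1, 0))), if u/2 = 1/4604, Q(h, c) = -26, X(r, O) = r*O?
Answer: -3743051/2302 ≈ -1626.0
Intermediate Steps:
X(r, O) = O*r
m(L) = L**2
u = 1/2302 (u = 2/4604 = 2*(1/4604) = 1/2302 ≈ 0.00043440)
u - (m(-40) - Q(51, X(1, 0))) = 1/2302 - ((-40)**2 - 1*(-26)) = 1/2302 - (1600 + 26) = 1/2302 - 1*1626 = 1/2302 - 1626 = -3743051/2302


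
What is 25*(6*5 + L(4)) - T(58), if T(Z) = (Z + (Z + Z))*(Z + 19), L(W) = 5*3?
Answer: -12273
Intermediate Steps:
L(W) = 15
T(Z) = 3*Z*(19 + Z) (T(Z) = (Z + 2*Z)*(19 + Z) = (3*Z)*(19 + Z) = 3*Z*(19 + Z))
25*(6*5 + L(4)) - T(58) = 25*(6*5 + 15) - 3*58*(19 + 58) = 25*(30 + 15) - 3*58*77 = 25*45 - 1*13398 = 1125 - 13398 = -12273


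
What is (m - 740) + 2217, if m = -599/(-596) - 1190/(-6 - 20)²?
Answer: 148693269/100724 ≈ 1476.2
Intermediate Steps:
m = -76079/100724 (m = -599*(-1/596) - 1190/((-26)²) = 599/596 - 1190/676 = 599/596 - 1190*1/676 = 599/596 - 595/338 = -76079/100724 ≈ -0.75532)
(m - 740) + 2217 = (-76079/100724 - 740) + 2217 = -74611839/100724 + 2217 = 148693269/100724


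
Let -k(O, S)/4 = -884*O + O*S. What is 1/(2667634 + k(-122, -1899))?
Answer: 1/1309530 ≈ 7.6363e-7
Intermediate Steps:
k(O, S) = 3536*O - 4*O*S (k(O, S) = -4*(-884*O + O*S) = 3536*O - 4*O*S)
1/(2667634 + k(-122, -1899)) = 1/(2667634 + 4*(-122)*(884 - 1*(-1899))) = 1/(2667634 + 4*(-122)*(884 + 1899)) = 1/(2667634 + 4*(-122)*2783) = 1/(2667634 - 1358104) = 1/1309530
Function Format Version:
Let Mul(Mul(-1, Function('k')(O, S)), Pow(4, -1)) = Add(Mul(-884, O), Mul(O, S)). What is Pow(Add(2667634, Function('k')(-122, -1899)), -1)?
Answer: Rational(1, 1309530) ≈ 7.6363e-7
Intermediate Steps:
Function('k')(O, S) = Add(Mul(3536, O), Mul(-4, O, S)) (Function('k')(O, S) = Mul(-4, Add(Mul(-884, O), Mul(O, S))) = Add(Mul(3536, O), Mul(-4, O, S)))
Pow(Add(2667634, Function('k')(-122, -1899)), -1) = Pow(Add(2667634, Mul(4, -122, Add(884, Mul(-1, -1899)))), -1) = Pow(Add(2667634, Mul(4, -122, Add(884, 1899))), -1) = Pow(Add(2667634, Mul(4, -122, 2783)), -1) = Pow(Add(2667634, -1358104), -1) = Pow(1309530, -1) = Rational(1, 1309530)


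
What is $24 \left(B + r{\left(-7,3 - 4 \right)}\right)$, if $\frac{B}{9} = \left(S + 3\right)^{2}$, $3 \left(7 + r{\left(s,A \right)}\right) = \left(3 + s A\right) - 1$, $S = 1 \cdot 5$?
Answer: $13728$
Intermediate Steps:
$S = 5$
$r{\left(s,A \right)} = - \frac{19}{3} + \frac{A s}{3}$ ($r{\left(s,A \right)} = -7 + \frac{\left(3 + s A\right) - 1}{3} = -7 + \frac{\left(3 + A s\right) - 1}{3} = -7 + \frac{2 + A s}{3} = -7 + \left(\frac{2}{3} + \frac{A s}{3}\right) = - \frac{19}{3} + \frac{A s}{3}$)
$B = 576$ ($B = 9 \left(5 + 3\right)^{2} = 9 \cdot 8^{2} = 9 \cdot 64 = 576$)
$24 \left(B + r{\left(-7,3 - 4 \right)}\right) = 24 \left(576 - \left(\frac{19}{3} - \frac{1}{3} \left(3 - 4\right) \left(-7\right)\right)\right) = 24 \left(576 - \left(\frac{19}{3} + \frac{1}{3} \left(-7\right)\right)\right) = 24 \left(576 + \left(- \frac{19}{3} + \frac{7}{3}\right)\right) = 24 \left(576 - 4\right) = 24 \cdot 572 = 13728$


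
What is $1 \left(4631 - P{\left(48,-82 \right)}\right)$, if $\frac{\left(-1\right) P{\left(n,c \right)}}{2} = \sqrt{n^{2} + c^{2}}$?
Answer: $4631 + 4 \sqrt{2257} \approx 4821.0$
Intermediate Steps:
$P{\left(n,c \right)} = - 2 \sqrt{c^{2} + n^{2}}$ ($P{\left(n,c \right)} = - 2 \sqrt{n^{2} + c^{2}} = - 2 \sqrt{c^{2} + n^{2}}$)
$1 \left(4631 - P{\left(48,-82 \right)}\right) = 1 \left(4631 - - 2 \sqrt{\left(-82\right)^{2} + 48^{2}}\right) = 1 \left(4631 - - 2 \sqrt{6724 + 2304}\right) = 1 \left(4631 - - 2 \sqrt{9028}\right) = 1 \left(4631 - - 2 \cdot 2 \sqrt{2257}\right) = 1 \left(4631 - - 4 \sqrt{2257}\right) = 1 \left(4631 + 4 \sqrt{2257}\right) = 4631 + 4 \sqrt{2257}$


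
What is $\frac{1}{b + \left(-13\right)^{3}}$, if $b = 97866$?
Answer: $\frac{1}{95669} \approx 1.0453 \cdot 10^{-5}$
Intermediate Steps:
$\frac{1}{b + \left(-13\right)^{3}} = \frac{1}{97866 + \left(-13\right)^{3}} = \frac{1}{97866 - 2197} = \frac{1}{95669}$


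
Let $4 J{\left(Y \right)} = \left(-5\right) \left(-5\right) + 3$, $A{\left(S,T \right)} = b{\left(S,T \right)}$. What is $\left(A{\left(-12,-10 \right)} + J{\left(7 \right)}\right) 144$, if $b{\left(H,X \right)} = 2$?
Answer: $1296$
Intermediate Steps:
$A{\left(S,T \right)} = 2$
$J{\left(Y \right)} = 7$ ($J{\left(Y \right)} = \frac{\left(-5\right) \left(-5\right) + 3}{4} = \frac{25 + 3}{4} = \frac{1}{4} \cdot 28 = 7$)
$\left(A{\left(-12,-10 \right)} + J{\left(7 \right)}\right) 144 = \left(2 + 7\right) 144 = 9 \cdot 144 = 1296$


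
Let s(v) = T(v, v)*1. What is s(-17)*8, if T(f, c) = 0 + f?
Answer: -136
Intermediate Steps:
T(f, c) = f
s(v) = v (s(v) = v*1 = v)
s(-17)*8 = -17*8 = -136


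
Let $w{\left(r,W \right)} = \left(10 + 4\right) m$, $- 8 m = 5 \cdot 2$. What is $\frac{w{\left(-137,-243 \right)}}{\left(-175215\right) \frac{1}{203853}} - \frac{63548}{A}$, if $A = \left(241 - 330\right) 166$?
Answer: $\frac{4255982447}{172575094} \approx 24.662$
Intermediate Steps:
$m = - \frac{5}{4}$ ($m = - \frac{5 \cdot 2}{8} = \left(- \frac{1}{8}\right) 10 = - \frac{5}{4} \approx -1.25$)
$A = -14774$ ($A = \left(-89\right) 166 = -14774$)
$w{\left(r,W \right)} = - \frac{35}{2}$ ($w{\left(r,W \right)} = \left(10 + 4\right) \left(- \frac{5}{4}\right) = 14 \left(- \frac{5}{4}\right) = - \frac{35}{2}$)
$\frac{w{\left(-137,-243 \right)}}{\left(-175215\right) \frac{1}{203853}} - \frac{63548}{A} = - \frac{35}{2 \left(- \frac{175215}{203853}\right)} - \frac{63548}{-14774} = - \frac{35}{2 \left(\left(-175215\right) \frac{1}{203853}\right)} - - \frac{31774}{7387} = - \frac{35}{2 \left(- \frac{58405}{67951}\right)} + \frac{31774}{7387} = \left(- \frac{35}{2}\right) \left(- \frac{67951}{58405}\right) + \frac{31774}{7387} = \frac{475657}{23362} + \frac{31774}{7387} = \frac{4255982447}{172575094}$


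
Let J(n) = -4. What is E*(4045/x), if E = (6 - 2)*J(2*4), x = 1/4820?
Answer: -311950400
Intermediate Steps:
x = 1/4820 ≈ 0.00020747
E = -16 (E = (6 - 2)*(-4) = 4*(-4) = -16)
E*(4045/x) = -64720/1/4820 = -64720*4820 = -16*19496900 = -311950400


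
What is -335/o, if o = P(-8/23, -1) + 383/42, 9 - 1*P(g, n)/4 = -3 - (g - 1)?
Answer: -323610/49969 ≈ -6.4762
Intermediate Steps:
P(g, n) = 44 + 4*g (P(g, n) = 36 - 4*(-3 - (g - 1)) = 36 - 4*(-3 - (-1 + g)) = 36 - 4*(-3 + (1 - g)) = 36 - 4*(-2 - g) = 36 + (8 + 4*g) = 44 + 4*g)
o = 49969/966 (o = (44 + 4*(-8/23)) + 383/42 = (44 - 32/23) + 383/42 = 980/23 + 383/42 = 49969/966 ≈ 51.728)
-335/o = -335/49969/966 = -335*966/49969 = -323610/49969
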